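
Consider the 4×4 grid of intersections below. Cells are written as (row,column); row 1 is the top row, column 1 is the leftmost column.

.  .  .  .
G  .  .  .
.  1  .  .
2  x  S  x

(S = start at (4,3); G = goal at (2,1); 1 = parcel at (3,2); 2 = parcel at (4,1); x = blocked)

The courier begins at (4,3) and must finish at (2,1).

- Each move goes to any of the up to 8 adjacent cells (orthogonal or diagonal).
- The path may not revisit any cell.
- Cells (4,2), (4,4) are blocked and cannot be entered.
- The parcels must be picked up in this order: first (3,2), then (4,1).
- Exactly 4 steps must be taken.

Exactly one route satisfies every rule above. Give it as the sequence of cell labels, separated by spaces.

The waypoints must appear in the order (3,2), (4,1), with no cell reused.
Route from (4,3): up-left to (3,2), down-left to (4,1), 2× up (reaching (2,1)) — 4 moves in all.
Check: order respected (1 at step 1, 2 at step 2); 4 moves as required.

(4,3) (3,2) (4,1) (3,1) (2,1)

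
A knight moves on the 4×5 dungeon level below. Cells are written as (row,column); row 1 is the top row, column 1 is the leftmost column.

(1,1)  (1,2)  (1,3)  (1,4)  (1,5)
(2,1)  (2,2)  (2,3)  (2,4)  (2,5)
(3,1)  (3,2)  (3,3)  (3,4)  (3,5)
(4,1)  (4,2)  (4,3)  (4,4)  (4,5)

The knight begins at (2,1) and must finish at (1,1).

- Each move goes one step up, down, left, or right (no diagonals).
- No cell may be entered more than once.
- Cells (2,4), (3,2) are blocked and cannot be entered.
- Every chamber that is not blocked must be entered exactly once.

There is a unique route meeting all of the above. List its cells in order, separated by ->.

(2,1) -> (3,1) -> (4,1) -> (4,2) -> (4,3) -> (3,3) -> (3,4) -> (4,4) -> (4,5) -> (3,5) -> (2,5) -> (1,5) -> (1,4) -> (1,3) -> (2,3) -> (2,2) -> (1,2) -> (1,1)

Need to visit all 18 open cells exactly once, starting at (2,1) and ending at (1,1).
Route from (2,1): down 2 to (4,1), right 2 to (4,3), up 1 to (3,3), right 1 to (3,4), down 1 to (4,4), right 1 to (4,5), up 3 to (1,5), left 2 to (1,3), down 1 to (2,3), left 1 to (2,2), up 1 to (1,2), left 1 to (1,1) — 17 moves in all.
Check: all 18 open cells covered.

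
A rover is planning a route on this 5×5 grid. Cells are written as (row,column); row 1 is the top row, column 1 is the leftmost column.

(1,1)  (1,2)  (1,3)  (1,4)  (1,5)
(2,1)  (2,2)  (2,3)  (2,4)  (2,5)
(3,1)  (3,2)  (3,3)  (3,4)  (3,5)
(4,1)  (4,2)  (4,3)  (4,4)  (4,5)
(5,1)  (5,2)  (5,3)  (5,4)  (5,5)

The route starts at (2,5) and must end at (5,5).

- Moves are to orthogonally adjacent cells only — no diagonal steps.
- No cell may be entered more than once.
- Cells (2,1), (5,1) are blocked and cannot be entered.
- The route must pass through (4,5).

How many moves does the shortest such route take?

Any route passes through (4,5) somewhere between (2,5) and (5,5). Summing Manhattan distances along the two legs ((2,5) → (4,5) → (5,5)) gives a lower bound of 2 + 1 = 3 moves.
A route of 3 moves achieves this: (2,5) → (3,5) → (4,5) → (5,5).
Since 3 matches the lower bound, it is optimal.

3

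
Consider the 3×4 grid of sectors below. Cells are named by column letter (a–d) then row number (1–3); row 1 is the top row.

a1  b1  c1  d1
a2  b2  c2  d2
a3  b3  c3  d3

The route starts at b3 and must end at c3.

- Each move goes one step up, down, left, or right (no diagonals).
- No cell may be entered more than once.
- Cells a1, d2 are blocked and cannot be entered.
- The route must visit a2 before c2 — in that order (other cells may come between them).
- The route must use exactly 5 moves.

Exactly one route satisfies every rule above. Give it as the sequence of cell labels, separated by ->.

b3 -> a3 -> a2 -> b2 -> c2 -> c3

The waypoints must appear in the order a2, c2, with no cell reused.
Route from b3: left 1 to a3, up 1 to a2, right 2 to c2, down 1 to c3 — 5 moves in all.
Check: order respected (a2 at step 2, c2 at step 4); 5 moves as required.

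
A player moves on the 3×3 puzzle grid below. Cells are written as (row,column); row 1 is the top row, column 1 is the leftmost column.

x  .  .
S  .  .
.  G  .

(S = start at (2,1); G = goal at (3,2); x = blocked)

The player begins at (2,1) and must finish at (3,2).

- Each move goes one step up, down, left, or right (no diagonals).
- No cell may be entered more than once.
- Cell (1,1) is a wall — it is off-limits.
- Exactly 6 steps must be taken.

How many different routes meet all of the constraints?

Need simple routes of exactly 6 moves from (2,1) to (3,2) (Manhattan distance 2, so 2 moves are spent on a detour and 2 undoing it).
Enumerating: (2,1) (2,2) (1,2) (1,3) (2,3) (3,3) (3,2).
That gives 1 route.

1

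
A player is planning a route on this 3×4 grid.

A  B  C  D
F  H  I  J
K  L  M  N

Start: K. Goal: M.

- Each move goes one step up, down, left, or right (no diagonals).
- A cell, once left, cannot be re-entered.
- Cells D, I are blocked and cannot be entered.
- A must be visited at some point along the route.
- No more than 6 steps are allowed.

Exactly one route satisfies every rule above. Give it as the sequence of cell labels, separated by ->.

K -> F -> A -> B -> H -> L -> M

The 6-move cap with required stops at A leaves no slack for detours.
Route from K: 2× up (reaching A), right to B, 2× down (reaching L), right to M — 6 moves in all.
Check: all required cells visited; 6 ≤ 6 moves.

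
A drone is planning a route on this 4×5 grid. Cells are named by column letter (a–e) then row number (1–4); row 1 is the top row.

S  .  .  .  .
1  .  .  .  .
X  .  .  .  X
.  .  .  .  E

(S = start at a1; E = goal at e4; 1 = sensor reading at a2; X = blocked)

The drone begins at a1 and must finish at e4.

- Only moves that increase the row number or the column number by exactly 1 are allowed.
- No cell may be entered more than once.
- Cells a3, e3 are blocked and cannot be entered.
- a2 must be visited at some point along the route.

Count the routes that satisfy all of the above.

A right/down-only route from a1 to e4 makes exactly 3 down-moves and 4 right-moves in some order.
With no other constraints that would be C(7,3) = 35 routes.
Split at a2 and multiply the segment counts (each segment already excludes blocked cells): a1→a2: 1; a2→e4: 6; product = 6.
That gives 6 routes.

6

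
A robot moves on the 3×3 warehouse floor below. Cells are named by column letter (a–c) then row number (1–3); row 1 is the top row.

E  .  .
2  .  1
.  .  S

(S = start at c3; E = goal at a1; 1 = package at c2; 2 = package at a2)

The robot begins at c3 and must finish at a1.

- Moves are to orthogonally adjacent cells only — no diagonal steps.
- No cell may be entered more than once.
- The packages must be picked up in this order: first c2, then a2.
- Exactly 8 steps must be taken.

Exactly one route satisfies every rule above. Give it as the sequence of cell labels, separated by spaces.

The waypoints must appear in the order c2, a2, with no cell reused.
Route from c3: up 2 to c1, left 1 to b1, down 2 to b3, left 1 to a3, up 2 to a1 — 8 moves in all.
Check: order respected (1 at step 1, 2 at step 7); 8 moves as required.

c3 c2 c1 b1 b2 b3 a3 a2 a1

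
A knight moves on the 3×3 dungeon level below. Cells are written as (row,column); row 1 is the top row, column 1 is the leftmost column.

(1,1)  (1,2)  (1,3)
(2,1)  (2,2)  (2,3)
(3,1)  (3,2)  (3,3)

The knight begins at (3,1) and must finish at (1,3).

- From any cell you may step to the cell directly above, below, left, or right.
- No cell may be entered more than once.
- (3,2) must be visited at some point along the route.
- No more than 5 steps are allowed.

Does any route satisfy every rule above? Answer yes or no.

One route that works: (3,1) → (3,2) → (2,2) → (1,2) → (1,3).

yes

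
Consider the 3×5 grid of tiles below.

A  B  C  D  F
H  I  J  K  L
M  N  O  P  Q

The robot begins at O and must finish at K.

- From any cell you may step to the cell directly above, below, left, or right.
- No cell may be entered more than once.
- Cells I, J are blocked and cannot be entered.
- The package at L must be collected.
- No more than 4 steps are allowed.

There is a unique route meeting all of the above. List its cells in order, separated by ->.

Any route must reach L and still end at K within 4 moves, so the order of the required stops is forced.
Route from O: 2× right (reaching Q), up to L, left to K — 4 moves in all.
Check: all required cells visited; 4 ≤ 4 moves.

O -> P -> Q -> L -> K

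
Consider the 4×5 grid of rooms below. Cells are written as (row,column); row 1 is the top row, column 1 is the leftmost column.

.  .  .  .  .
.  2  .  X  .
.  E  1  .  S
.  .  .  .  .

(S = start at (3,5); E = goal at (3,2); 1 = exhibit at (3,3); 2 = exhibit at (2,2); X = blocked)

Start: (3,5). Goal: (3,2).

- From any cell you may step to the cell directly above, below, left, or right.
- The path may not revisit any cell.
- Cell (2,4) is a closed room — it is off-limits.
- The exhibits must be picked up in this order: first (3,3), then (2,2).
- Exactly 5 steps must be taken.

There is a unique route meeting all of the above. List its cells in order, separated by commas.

The waypoints must appear in the order (3,3), (2,2), with no cell reused.
Route from (3,5): 2× left (reaching (3,3)), up to (2,3), left to (2,2), down to (3,2) — 5 moves in all.
Check: order respected (1 at step 2, 2 at step 4); 5 moves as required.

(3,5), (3,4), (3,3), (2,3), (2,2), (3,2)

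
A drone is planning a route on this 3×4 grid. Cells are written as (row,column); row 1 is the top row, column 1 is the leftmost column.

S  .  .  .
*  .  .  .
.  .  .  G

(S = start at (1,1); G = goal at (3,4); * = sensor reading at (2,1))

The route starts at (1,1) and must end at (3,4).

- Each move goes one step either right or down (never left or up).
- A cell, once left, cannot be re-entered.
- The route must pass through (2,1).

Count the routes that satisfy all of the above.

A right/down-only route from (1,1) to (3,4) makes exactly 2 down-moves and 3 right-moves in some order.
With no other constraints that would be C(5,2) = 10 routes.
Split at (2,1) and multiply the segment counts: (1,1)→(2,1): 1; (2,1)→(3,4): 4; product = 4.
That gives 4 routes.

4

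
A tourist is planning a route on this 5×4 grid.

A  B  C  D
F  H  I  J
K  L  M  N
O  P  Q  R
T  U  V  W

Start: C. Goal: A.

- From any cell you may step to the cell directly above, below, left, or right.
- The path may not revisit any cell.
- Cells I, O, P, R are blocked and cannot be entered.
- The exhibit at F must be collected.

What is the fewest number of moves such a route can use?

Any route passes through F somewhere between C and A. Summing Manhattan distances along the two legs (C → F → A) gives a lower bound of 3 + 1 = 4 moves.
A route of 4 moves achieves this: C → B → H → F → A.
Since 4 matches the lower bound, it is optimal.

4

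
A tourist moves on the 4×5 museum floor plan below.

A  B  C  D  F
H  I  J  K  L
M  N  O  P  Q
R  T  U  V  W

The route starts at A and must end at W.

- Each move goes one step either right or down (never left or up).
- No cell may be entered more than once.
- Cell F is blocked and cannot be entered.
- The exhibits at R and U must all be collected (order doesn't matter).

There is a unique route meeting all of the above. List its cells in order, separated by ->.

A -> H -> M -> R -> T -> U -> V -> W

Moves only go right or down, so the column and row indices never decrease.
Route from A: 3× down (reaching R), 4× right (reaching W) — 7 moves in all.
Check: all required cells visited.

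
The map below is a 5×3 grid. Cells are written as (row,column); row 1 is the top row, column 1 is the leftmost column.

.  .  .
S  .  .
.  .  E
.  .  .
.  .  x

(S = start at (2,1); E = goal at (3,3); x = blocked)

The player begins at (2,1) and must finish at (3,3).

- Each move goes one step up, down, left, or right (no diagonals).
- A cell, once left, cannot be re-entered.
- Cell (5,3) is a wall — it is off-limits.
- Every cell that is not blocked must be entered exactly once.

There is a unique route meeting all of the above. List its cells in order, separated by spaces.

(2,1) (1,1) (1,2) (1,3) (2,3) (2,2) (3,2) (3,1) (4,1) (5,1) (5,2) (4,2) (4,3) (3,3)

Need to visit all 14 open cells exactly once, starting at (2,1) and ending at (3,3).
Cell (1,3) has only two open neighbours ((2,3) and (1,2)), so the path must pass straight through it: one of those is the cell it's entered from and the other is where it exits.
Route from (2,1): up to (1,1), 2× right (reaching (1,3)), down to (2,3), left to (2,2), down to (3,2), left to (3,1), 2× down (reaching (5,1)), right to (5,2), up to (4,2), right to (4,3), up to (3,3) — 13 moves in all.
Check: all 14 open cells covered.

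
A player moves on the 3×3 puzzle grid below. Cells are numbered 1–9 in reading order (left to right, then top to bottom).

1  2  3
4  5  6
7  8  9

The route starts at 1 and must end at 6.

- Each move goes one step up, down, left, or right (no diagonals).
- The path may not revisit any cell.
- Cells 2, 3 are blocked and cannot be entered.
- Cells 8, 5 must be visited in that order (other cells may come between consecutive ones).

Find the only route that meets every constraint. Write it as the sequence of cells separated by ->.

The waypoints must appear in the order 8, 5, with no cell reused.
Route from 1: 2× down (reaching 7), right to 8, up to 5, right to 6 — 5 moves in all.
Check: order respected (8 at step 3, 5 at step 4).

1 -> 4 -> 7 -> 8 -> 5 -> 6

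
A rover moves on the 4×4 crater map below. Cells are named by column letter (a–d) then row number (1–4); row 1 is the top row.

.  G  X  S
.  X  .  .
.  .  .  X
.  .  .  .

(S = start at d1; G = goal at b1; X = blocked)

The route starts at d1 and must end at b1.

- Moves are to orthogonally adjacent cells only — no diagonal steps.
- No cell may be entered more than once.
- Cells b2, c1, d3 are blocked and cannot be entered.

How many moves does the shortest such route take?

The Manhattan distance from d1 to b1 is |1−1| + |4−2| = 2, so at least 2 moves are needed.
That bound ignores the blocked cells. Measuring each leg by the fewest moves that actually steer around them (d1→b1: 8) raises the lower bound to 8.
A route of 8 moves exists: d1 → d2 → c2 → c3 → b3 → a3 → a2 → a1 → b1.
Since 8 matches that lower bound, it is optimal.

8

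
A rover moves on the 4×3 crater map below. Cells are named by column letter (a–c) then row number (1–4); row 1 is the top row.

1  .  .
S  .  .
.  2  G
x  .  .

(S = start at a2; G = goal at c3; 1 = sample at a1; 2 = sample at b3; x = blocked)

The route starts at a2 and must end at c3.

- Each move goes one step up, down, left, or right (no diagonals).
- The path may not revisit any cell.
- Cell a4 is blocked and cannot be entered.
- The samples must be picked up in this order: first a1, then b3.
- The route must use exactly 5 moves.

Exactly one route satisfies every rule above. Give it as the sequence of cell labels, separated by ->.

The waypoints must appear in the order a1, b3, with no cell reused.
Route from a2: up 1 to a1, right 1 to b1, down 2 to b3, right 1 to c3 — 5 moves in all.
Check: order respected (1 at step 1, 2 at step 4); 5 moves as required.

a2 -> a1 -> b1 -> b2 -> b3 -> c3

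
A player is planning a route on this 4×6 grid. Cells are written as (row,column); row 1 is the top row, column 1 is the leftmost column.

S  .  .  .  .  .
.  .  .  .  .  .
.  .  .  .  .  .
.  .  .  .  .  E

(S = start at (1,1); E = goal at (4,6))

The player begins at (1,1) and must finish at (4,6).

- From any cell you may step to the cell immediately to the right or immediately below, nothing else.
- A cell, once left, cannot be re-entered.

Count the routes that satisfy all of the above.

A right/down-only route from (1,1) to (4,6) makes exactly 3 down-moves and 5 right-moves in some order.
With no other constraints that would be C(8,3) = 56 routes.
That gives 56 routes.

56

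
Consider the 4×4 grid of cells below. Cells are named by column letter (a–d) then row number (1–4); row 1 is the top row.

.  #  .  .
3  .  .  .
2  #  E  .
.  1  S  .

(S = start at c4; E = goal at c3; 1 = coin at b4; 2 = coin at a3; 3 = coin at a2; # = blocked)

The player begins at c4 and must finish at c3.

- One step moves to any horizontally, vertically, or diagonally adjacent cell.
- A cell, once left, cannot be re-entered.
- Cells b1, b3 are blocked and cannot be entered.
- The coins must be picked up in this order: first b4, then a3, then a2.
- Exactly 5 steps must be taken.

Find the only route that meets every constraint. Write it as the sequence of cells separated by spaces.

c4 b4 a3 a2 b2 c3

The waypoints must appear in the order b4, a3, a2, with no cell reused.
Route from c4: left 1 to b4, up-left 1 to a3, up 1 to a2, right 1 to b2, down-right 1 to c3 — 5 moves in all.
Check: order respected (1 at step 1, 2 at step 2, 3 at step 3); 5 moves as required.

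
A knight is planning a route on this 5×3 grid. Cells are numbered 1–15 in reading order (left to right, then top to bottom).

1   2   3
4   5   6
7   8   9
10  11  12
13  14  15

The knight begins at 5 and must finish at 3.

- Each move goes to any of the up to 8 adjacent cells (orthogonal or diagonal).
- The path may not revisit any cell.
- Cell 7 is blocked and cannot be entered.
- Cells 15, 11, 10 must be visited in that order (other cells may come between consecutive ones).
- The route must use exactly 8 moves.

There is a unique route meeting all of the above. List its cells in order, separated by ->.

5 -> 9 -> 12 -> 15 -> 11 -> 10 -> 8 -> 6 -> 3

The waypoints must appear in the order 15, 11, 10, with no cell reused.
Route from 5: down-right to 9, 2× down (reaching 15), up-left to 11, left to 10, 2× up-right (reaching 6), up to 3 — 8 moves in all.
Check: order respected (15 at step 3, 11 at step 4, 10 at step 5); 8 moves as required.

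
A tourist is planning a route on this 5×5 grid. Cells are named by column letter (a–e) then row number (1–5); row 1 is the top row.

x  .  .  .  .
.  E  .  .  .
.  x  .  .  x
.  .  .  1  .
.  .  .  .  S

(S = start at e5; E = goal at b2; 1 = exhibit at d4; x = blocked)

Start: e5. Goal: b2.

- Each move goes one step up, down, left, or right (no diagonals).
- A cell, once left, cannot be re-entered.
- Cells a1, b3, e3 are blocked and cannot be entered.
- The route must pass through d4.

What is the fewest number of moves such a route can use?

6

Any route passes through d4 somewhere between e5 and b2. Summing Manhattan distances along the two legs (e5 → d4 → b2) gives a lower bound of 2 + 4 = 6 moves.
A route of 6 moves achieves this: e5 → e4 → d4 → d3 → d2 → c2 → b2.
Since 6 matches the lower bound, it is optimal.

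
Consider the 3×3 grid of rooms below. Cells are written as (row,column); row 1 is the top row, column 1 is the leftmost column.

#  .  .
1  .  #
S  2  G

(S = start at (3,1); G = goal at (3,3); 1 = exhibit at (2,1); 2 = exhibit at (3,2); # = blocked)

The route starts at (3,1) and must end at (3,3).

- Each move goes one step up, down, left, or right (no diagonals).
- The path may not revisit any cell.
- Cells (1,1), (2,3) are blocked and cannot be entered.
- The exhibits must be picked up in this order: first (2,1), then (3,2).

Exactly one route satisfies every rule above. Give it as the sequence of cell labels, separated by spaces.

(3,1) (2,1) (2,2) (3,2) (3,3)

The waypoints must appear in the order (2,1), (3,2), with no cell reused.
Route from (3,1): up 1 to (2,1), right 1 to (2,2), down 1 to (3,2), right 1 to (3,3) — 4 moves in all.
Check: order respected (1 at step 1, 2 at step 3).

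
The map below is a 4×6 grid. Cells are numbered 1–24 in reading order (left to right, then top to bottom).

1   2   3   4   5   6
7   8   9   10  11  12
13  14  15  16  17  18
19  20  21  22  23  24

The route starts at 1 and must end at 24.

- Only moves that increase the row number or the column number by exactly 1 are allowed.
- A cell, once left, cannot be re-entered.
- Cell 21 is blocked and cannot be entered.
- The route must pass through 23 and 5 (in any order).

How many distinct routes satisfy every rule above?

A right/down-only route from 1 to 24 makes exactly 3 down-moves and 5 right-moves in some order.
With no other constraints that would be C(8,3) = 56 routes.
A monotone route can only reach the required cells in the order 5, 23, so split there and multiply the segment counts (each segment already excludes blocked cells): 1→5: 1; 5→23: 1; 23→24: 1; product = 1.
That gives 1 route.

1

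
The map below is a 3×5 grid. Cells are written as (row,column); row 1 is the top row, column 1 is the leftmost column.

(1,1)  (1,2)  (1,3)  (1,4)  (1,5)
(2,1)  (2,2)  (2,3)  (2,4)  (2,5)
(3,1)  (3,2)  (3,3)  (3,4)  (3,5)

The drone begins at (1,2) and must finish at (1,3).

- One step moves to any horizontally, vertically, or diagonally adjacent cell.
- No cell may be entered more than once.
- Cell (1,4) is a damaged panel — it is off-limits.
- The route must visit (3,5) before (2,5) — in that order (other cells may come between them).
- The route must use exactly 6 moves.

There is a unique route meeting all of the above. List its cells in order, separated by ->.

The waypoints must appear in the order (3,5), (2,5), with no cell reused.
Route from (1,2): down-right 2 to (3,4), right 1 to (3,5), up 1 to (2,5), left 1 to (2,4), up-left 1 to (1,3) — 6 moves in all.
Check: order respected ((3,5) at step 3, (2,5) at step 4); 6 moves as required.

(1,2) -> (2,3) -> (3,4) -> (3,5) -> (2,5) -> (2,4) -> (1,3)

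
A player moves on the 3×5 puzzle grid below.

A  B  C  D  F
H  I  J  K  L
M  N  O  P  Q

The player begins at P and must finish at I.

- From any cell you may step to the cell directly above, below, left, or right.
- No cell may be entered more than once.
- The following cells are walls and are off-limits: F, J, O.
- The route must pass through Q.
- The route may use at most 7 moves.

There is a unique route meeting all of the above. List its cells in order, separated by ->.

The 7-move cap with required stops at Q leaves no slack for detours.
Route from P: right 1 to Q, up 1 to L, left 1 to K, up 1 to D, left 2 to B, down 1 to I — 7 moves in all.
Check: all required cells visited; 7 ≤ 7 moves.

P -> Q -> L -> K -> D -> C -> B -> I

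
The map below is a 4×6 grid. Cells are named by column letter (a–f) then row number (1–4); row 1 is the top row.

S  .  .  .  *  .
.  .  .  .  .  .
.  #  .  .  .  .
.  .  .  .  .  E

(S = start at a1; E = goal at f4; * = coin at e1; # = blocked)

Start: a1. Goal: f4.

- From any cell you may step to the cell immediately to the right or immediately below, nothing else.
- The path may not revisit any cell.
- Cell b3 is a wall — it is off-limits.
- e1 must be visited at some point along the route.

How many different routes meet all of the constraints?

A right/down-only route from a1 to f4 makes exactly 3 down-moves and 5 right-moves in some order.
With no other constraints that would be C(8,3) = 56 routes.
Split at e1 and multiply the segment counts (each segment already excludes blocked cells): a1→e1: 1; e1→f4: 4; product = 4.
That gives 4 routes.

4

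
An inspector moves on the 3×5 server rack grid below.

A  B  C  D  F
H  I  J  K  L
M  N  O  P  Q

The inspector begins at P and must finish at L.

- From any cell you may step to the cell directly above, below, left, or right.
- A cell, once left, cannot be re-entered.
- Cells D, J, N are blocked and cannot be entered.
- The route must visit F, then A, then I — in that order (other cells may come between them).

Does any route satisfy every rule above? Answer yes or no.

The blocked cells wall A off from P completely — no sequence of moves reaches it at all, so no route can satisfy the rules.

no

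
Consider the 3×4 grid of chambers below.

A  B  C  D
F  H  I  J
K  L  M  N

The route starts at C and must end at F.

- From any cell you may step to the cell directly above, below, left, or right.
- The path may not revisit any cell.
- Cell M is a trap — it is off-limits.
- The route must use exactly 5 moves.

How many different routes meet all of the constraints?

4

Need simple routes of exactly 5 moves from C to F (Manhattan distance 3, so 1 moves are spent on a detour and 1 undoing it).
Enumerating: C I H B A F | C I H L K F | C B H L K F | C D J I H F.
That gives 4 routes.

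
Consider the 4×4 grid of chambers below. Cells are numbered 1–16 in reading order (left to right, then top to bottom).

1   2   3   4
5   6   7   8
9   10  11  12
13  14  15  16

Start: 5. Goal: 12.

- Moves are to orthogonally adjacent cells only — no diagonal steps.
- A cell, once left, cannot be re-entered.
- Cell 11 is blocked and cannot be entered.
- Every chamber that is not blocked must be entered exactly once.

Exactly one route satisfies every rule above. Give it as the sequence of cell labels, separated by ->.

Need to visit all 15 open cells exactly once, starting at 5 and ending at 12.
Route from 5: up to 1, 3× right (reaching 4), down to 8, 2× left (reaching 6), down to 10, left to 9, down to 13, 3× right (reaching 16), up to 12 — 14 moves in all.
Check: all 15 open cells covered.

5 -> 1 -> 2 -> 3 -> 4 -> 8 -> 7 -> 6 -> 10 -> 9 -> 13 -> 14 -> 15 -> 16 -> 12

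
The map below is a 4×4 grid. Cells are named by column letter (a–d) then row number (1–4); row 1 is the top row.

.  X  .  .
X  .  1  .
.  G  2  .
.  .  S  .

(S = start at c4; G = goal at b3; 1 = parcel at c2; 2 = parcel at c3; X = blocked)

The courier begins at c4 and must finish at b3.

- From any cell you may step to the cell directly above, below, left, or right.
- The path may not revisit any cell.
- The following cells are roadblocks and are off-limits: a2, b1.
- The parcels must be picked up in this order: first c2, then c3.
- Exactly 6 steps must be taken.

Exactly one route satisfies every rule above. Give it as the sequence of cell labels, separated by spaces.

The waypoints must appear in the order c2, c3, with no cell reused.
Route from c4: right 1 to d4, up 2 to d2, left 1 to c2, down 1 to c3, left 1 to b3 — 6 moves in all.
Check: order respected (1 at step 4, 2 at step 5); 6 moves as required.

c4 d4 d3 d2 c2 c3 b3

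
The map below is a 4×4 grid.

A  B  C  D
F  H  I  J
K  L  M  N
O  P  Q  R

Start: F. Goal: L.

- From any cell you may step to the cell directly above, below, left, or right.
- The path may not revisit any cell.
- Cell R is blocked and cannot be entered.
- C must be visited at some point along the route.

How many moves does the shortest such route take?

6

Any route passes through C somewhere between F and L. Summing Manhattan distances along the two legs (F → C → L) gives a lower bound of 3 + 3 = 6 moves.
A route of 6 moves achieves this: F → A → B → C → I → M → L.
Since 6 matches the lower bound, it is optimal.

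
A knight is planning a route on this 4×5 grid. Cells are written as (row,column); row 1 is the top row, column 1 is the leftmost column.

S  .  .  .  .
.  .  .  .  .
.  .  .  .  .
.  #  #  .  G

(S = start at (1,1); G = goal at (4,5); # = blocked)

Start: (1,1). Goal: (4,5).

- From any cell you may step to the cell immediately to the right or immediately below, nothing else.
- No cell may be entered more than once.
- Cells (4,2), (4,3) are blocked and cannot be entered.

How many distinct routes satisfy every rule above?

25

A right/down-only route from (1,1) to (4,5) makes exactly 3 down-moves and 4 right-moves in some order.
With no other constraints that would be C(7,3) = 35 routes.
Subtract routes through each blocked cell (inclusion–exclusion for overlaps): − through (4,2): 4 − through (4,3): 10 + through (4,2)&(4,3): 4 → 25.
That gives 25 routes.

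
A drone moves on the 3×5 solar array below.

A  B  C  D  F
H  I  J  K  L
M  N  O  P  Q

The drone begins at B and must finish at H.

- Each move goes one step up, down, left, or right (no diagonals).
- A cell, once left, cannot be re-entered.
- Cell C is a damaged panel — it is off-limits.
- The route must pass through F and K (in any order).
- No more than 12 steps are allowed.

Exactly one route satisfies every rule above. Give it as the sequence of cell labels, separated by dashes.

B - I - J - K - D - F - L - Q - P - O - N - M - H

The 12-move cap with required stops at F, K leaves no slack for detours.
Route from B: down 1 to I, right 2 to K, up 1 to D, right 1 to F, down 2 to Q, left 4 to M, up 1 to H — 12 moves in all.
Check: all required cells visited; 12 ≤ 12 moves.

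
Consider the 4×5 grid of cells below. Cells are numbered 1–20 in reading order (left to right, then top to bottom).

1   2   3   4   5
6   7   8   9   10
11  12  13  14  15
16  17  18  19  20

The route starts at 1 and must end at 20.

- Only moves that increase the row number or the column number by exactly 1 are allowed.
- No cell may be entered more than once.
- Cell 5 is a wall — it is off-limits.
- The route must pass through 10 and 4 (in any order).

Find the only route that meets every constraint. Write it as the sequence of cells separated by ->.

1 -> 2 -> 3 -> 4 -> 9 -> 10 -> 15 -> 20

Moves only go right or down, so the column and row indices never decrease.
Route from 1: 3× right (reaching 4), down to 9, right to 10, 2× down (reaching 20) — 7 moves in all.
Check: all required cells visited.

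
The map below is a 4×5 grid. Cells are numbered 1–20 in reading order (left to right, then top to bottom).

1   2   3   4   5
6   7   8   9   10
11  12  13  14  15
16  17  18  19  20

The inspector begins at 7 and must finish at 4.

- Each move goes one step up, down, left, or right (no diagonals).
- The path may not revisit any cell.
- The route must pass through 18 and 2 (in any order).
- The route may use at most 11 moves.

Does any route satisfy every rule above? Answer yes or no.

yes

One route that works: 7 → 2 → 3 → 8 → 13 → 18 → 19 → 14 → 9 → 4.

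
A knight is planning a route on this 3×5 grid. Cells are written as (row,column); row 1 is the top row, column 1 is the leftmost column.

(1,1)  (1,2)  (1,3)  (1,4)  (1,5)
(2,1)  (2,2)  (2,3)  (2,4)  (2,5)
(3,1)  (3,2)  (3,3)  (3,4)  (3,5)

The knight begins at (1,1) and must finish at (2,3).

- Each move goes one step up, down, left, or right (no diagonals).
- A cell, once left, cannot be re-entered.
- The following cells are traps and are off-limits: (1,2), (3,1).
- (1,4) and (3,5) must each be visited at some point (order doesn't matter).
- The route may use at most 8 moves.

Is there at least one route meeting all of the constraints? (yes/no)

no

Even ignoring the no-revisit rule, getting from (1,1) to (2,3), taking the cheapest ordering (1,1) → (3,5) → (1,4) → (2,3) needs at least 6 + 3 + 2 = 11 moves (Manhattan distance per leg), which exceeds the 8-move limit.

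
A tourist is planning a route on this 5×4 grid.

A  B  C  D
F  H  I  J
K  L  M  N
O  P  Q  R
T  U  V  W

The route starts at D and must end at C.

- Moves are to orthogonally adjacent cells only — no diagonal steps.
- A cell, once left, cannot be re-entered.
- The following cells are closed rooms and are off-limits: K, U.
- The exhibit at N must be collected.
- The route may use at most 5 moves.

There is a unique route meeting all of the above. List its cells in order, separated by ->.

The budget equals the shortest possible length, so every move has to be on a shortest route through the required cells.
Route from D: down 2 to N, left 1 to M, up 2 to C — 5 moves in all.
Check: all required cells visited; 5 ≤ 5 moves.

D -> J -> N -> M -> I -> C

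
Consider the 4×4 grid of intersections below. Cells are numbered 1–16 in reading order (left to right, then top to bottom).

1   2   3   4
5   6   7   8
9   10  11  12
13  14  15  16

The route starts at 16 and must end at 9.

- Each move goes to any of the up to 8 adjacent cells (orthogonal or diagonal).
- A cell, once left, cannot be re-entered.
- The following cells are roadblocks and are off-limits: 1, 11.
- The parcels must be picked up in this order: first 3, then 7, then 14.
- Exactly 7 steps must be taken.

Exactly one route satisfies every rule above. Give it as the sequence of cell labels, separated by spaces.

16 12 8 3 7 10 14 9

The waypoints must appear in the order 3, 7, 14, with no cell reused.
Route from 16: 2× up (reaching 8), up-left to 3, down to 7, down-left to 10, down to 14, up-left to 9 — 7 moves in all.
Check: order respected (3 at step 3, 7 at step 4, 14 at step 6); 7 moves as required.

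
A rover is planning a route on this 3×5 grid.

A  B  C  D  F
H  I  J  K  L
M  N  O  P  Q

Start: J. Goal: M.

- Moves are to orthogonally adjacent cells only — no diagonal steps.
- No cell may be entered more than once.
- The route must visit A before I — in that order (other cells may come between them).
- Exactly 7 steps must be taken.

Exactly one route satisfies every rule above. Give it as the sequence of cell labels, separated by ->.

The waypoints must appear in the order A, I, with no cell reused.
Route from J: up 1 to C, left 2 to A, down 1 to H, right 1 to I, down 1 to N, left 1 to M — 7 moves in all.
Check: order respected (A at step 3, I at step 5); 7 moves as required.

J -> C -> B -> A -> H -> I -> N -> M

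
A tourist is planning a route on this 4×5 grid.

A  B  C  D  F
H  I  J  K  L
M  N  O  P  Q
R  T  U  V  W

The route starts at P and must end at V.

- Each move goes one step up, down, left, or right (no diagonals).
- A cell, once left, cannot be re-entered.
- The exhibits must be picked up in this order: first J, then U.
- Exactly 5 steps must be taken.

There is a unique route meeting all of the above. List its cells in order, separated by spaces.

The waypoints must appear in the order J, U, with no cell reused.
Route from P: up to K, left to J, 2× down (reaching U), right to V — 5 moves in all.
Check: order respected (J at step 2, U at step 4); 5 moves as required.

P K J O U V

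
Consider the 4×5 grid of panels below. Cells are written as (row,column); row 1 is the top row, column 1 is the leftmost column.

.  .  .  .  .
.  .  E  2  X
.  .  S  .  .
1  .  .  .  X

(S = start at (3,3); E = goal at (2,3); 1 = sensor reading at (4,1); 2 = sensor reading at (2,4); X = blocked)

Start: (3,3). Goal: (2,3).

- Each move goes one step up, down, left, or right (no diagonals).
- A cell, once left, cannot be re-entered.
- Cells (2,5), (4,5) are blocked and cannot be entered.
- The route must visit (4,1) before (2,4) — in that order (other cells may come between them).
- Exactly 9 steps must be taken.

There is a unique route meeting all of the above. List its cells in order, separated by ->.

The waypoints must appear in the order (4,1), (2,4), with no cell reused.
Route from (3,3): left 2 to (3,1), down 1 to (4,1), right 3 to (4,4), up 2 to (2,4), left 1 to (2,3) — 9 moves in all.
Check: order respected (1 at step 3, 2 at step 8); 9 moves as required.

(3,3) -> (3,2) -> (3,1) -> (4,1) -> (4,2) -> (4,3) -> (4,4) -> (3,4) -> (2,4) -> (2,3)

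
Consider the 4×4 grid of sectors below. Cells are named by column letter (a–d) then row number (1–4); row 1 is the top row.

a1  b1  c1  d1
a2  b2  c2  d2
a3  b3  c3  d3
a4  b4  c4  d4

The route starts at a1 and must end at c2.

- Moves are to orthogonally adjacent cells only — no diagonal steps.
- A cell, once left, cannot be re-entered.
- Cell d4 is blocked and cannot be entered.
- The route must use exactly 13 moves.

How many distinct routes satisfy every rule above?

14

Need simple routes of exactly 13 moves from a1 to c2 (Manhattan distance 3, so 5 moves are spent on a detour and 5 undoing it).
Branch systematically from the start, pruning whenever the remaining move budget drops below the Manhattan distance to c2 or differs from it in parity. Grouping the completions by first move — via a2: 6; via b1: 8 — and summing: 6 + 8 = 14.
That gives 14 routes.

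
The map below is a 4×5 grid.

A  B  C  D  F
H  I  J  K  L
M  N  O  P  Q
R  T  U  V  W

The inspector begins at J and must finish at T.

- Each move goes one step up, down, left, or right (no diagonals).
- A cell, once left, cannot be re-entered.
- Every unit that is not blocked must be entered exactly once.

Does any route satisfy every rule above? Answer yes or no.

yes

One route that works: J → C → D → F → L → K → P → Q → W → V → U → O → N → I → B → A → H → M → R → T.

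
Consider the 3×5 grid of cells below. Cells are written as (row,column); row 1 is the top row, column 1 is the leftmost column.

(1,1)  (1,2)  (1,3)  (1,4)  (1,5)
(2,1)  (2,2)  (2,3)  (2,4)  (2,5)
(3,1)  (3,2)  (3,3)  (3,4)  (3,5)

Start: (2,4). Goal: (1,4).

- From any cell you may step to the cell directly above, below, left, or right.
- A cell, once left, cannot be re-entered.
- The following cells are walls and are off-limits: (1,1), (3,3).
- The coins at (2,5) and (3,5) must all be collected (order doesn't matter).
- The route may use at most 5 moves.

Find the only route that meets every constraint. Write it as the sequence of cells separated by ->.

(2,4) -> (3,4) -> (3,5) -> (2,5) -> (1,5) -> (1,4)

Any route must reach (2,5) and (3,5) and still end at (1,4) within 5 moves, so the order of the required stops is forced.
Route from (2,4): down 1 to (3,4), right 1 to (3,5), up 2 to (1,5), left 1 to (1,4) — 5 moves in all.
Check: all required cells visited; 5 ≤ 5 moves.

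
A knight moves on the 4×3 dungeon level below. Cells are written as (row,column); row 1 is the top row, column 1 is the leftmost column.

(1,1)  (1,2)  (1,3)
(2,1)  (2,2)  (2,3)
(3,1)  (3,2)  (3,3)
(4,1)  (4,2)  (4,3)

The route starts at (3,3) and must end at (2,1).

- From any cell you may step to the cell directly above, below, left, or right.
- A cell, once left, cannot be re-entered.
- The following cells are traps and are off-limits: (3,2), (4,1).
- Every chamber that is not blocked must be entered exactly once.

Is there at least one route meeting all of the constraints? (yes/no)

Cell (3,1) has only one open neighbour but is neither the start nor the goal, so a Hamiltonian route would have to both enter and leave it through the same neighbour — impossible without revisiting.

no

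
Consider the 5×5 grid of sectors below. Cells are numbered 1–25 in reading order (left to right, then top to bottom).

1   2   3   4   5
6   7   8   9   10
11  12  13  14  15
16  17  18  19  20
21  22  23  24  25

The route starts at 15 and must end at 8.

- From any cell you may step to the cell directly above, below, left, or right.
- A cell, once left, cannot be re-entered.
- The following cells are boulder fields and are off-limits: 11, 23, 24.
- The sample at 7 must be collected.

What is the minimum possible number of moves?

Any route passes through 7 somewhere between 15 and 8. Summing Manhattan distances along the two legs (15 → 7 → 8) gives a lower bound of 4 + 1 = 5 moves.
A route of 5 moves achieves this: 15 → 14 → 13 → 12 → 7 → 8.
Since 5 matches the lower bound, it is optimal.

5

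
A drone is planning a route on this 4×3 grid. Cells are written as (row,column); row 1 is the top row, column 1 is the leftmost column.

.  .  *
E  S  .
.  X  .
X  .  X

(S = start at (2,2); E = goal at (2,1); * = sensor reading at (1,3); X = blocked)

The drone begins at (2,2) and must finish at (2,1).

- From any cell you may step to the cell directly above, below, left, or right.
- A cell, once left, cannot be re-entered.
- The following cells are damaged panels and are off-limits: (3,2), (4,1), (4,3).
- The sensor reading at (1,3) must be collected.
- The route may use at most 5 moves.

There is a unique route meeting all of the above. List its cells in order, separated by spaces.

(2,2) (2,3) (1,3) (1,2) (1,1) (2,1)

The budget equals the shortest possible length, so every move has to be on a shortest route through the required cells.
Route from (2,2): right 1 to (2,3), up 1 to (1,3), left 2 to (1,1), down 1 to (2,1) — 5 moves in all.
Check: all required cells visited; 5 ≤ 5 moves.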